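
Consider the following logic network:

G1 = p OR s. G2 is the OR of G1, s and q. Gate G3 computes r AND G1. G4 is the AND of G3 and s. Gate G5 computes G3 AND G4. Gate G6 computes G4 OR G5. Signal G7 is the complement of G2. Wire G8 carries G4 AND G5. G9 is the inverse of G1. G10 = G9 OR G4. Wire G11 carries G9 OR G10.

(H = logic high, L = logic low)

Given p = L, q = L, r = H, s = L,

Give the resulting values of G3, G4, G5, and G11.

G1 = p OR s = L OR L = L
G3 = r AND G1 = H AND L = L
G4 = G3 AND s = L AND L = L
G5 = G3 AND G4 = L AND L = L
G9 = NOT G1 = NOT L = H
G10 = G9 OR G4 = H OR L = H
G11 = G9 OR G10 = H OR H = H

G3 = L; G4 = L; G5 = L; G11 = H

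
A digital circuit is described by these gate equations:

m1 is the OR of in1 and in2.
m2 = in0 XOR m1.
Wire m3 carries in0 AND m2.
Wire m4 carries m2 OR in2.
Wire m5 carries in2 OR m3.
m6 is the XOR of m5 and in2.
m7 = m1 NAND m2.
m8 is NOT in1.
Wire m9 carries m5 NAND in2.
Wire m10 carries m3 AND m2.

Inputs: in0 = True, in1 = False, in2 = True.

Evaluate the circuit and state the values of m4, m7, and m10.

m4 = True; m7 = True; m10 = False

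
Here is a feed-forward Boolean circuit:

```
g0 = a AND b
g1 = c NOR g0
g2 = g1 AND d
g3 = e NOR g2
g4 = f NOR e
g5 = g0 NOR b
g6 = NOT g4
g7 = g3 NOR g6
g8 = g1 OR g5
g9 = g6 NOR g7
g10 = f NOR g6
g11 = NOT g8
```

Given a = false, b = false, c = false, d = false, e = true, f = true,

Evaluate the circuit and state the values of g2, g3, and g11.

g2 = false, g3 = false, g11 = false

g0 = a AND b = false AND false = false
g1 = c NOR g0 = false NOR false = true
g2 = g1 AND d = true AND false = false
g3 = e NOR g2 = true NOR false = false
g5 = g0 NOR b = false NOR false = true
g8 = g1 OR g5 = true OR true = true
g11 = NOT g8 = NOT true = false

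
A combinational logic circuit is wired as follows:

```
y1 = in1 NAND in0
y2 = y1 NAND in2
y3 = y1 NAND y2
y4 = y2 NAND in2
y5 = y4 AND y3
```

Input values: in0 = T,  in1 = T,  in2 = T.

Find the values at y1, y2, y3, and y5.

y1 = F, y2 = T, y3 = T, y5 = F

y1 = in1 NAND in0 = T NAND T = F
y2 = y1 NAND in2 = F NAND T = T
y3 = y1 NAND y2 = F NAND T = T
y4 = y2 NAND in2 = T NAND T = F
y5 = y4 AND y3 = F AND T = F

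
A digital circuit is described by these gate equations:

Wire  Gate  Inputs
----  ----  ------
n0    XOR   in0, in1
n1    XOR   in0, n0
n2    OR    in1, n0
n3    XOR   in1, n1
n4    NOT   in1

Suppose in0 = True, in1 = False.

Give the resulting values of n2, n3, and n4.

n2 = True, n3 = False, n4 = True

n0 = in0 XOR in1 = True XOR False = True
n1 = in0 XOR n0 = True XOR True = False
n2 = in1 OR n0 = False OR True = True
n3 = in1 XOR n1 = False XOR False = False
n4 = NOT in1 = NOT False = True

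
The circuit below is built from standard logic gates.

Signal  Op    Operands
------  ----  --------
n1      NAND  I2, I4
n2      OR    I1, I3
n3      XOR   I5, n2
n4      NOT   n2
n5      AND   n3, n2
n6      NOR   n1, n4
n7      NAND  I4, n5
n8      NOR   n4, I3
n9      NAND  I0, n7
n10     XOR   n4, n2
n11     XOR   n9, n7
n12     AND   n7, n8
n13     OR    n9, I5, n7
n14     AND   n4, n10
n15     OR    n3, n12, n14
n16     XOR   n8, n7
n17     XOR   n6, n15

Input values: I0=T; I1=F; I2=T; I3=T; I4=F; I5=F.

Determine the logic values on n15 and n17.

n15 = T; n17 = T

n1 = I2 NAND I4 = T NAND F = T
n2 = I1 OR I3 = F OR T = T
n3 = I5 XOR n2 = F XOR T = T
n4 = NOT n2 = NOT T = F
n5 = n3 AND n2 = T AND T = T
n6 = n1 NOR n4 = T NOR F = F
n7 = I4 NAND n5 = F NAND T = T
n8 = n4 NOR I3 = F NOR T = F
n10 = n4 XOR n2 = F XOR T = T
n12 = n7 AND n8 = T AND F = F
n14 = n4 AND n10 = F AND T = F
n15 = n3 OR n12 OR n14 = T OR F OR F = T
n17 = n6 XOR n15 = F XOR T = T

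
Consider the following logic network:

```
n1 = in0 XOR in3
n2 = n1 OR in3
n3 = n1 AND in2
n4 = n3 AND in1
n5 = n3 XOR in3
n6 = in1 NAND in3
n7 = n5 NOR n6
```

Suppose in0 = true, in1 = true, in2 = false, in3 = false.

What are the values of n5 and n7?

n1 = in0 XOR in3 = true XOR false = true
n3 = n1 AND in2 = true AND false = false
n5 = n3 XOR in3 = false XOR false = false
n6 = in1 NAND in3 = true NAND false = true
n7 = n5 NOR n6 = false NOR true = false

n5 = false; n7 = false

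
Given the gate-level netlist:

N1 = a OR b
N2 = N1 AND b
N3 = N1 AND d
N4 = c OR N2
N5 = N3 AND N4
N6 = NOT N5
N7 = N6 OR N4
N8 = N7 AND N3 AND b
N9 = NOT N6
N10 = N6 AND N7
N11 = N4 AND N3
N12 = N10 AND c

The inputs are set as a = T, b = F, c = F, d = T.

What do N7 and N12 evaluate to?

N1 = a OR b = T OR F = T
N2 = N1 AND b = T AND F = F
N3 = N1 AND d = T AND T = T
N4 = c OR N2 = F OR F = F
N5 = N3 AND N4 = T AND F = F
N6 = NOT N5 = NOT F = T
N7 = N6 OR N4 = T OR F = T
N10 = N6 AND N7 = T AND T = T
N12 = N10 AND c = T AND F = F

N7 = T, N12 = F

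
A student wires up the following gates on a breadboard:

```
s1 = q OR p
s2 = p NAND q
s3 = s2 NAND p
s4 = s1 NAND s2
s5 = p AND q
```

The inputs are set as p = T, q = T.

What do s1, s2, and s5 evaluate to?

s1 = T, s2 = F, s5 = T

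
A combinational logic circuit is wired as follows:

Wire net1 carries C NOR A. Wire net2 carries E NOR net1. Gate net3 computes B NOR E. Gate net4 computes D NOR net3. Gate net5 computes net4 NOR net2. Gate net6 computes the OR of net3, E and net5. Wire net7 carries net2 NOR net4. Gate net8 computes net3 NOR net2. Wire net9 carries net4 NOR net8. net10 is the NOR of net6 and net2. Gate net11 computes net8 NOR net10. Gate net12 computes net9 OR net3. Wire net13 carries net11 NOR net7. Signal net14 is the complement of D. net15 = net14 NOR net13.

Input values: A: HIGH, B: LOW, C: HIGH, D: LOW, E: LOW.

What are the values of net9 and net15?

net1 = C NOR A = HIGH NOR HIGH = LOW
net2 = E NOR net1 = LOW NOR LOW = HIGH
net3 = B NOR E = LOW NOR LOW = HIGH
net4 = D NOR net3 = LOW NOR HIGH = LOW
net5 = net4 NOR net2 = LOW NOR HIGH = LOW
net6 = net3 OR E OR net5 = HIGH OR LOW OR LOW = HIGH
net7 = net2 NOR net4 = HIGH NOR LOW = LOW
net8 = net3 NOR net2 = HIGH NOR HIGH = LOW
net9 = net4 NOR net8 = LOW NOR LOW = HIGH
net10 = net6 NOR net2 = HIGH NOR HIGH = LOW
net11 = net8 NOR net10 = LOW NOR LOW = HIGH
net13 = net11 NOR net7 = HIGH NOR LOW = LOW
net14 = NOT D = NOT LOW = HIGH
net15 = net14 NOR net13 = HIGH NOR LOW = LOW

net9 = HIGH, net15 = LOW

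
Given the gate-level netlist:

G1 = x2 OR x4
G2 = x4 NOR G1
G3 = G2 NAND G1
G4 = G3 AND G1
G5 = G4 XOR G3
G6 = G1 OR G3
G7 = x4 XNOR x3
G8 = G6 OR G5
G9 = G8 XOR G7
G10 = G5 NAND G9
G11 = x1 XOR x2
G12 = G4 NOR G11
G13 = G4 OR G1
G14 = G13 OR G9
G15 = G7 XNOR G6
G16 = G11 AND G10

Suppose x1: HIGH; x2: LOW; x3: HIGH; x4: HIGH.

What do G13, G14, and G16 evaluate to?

G13 = HIGH  G14 = HIGH  G16 = HIGH

G1 = x2 OR x4 = LOW OR HIGH = HIGH
G2 = x4 NOR G1 = HIGH NOR HIGH = LOW
G3 = G2 NAND G1 = LOW NAND HIGH = HIGH
G4 = G3 AND G1 = HIGH AND HIGH = HIGH
G5 = G4 XOR G3 = HIGH XOR HIGH = LOW
G6 = G1 OR G3 = HIGH OR HIGH = HIGH
G7 = x4 XNOR x3 = HIGH XNOR HIGH = HIGH
G8 = G6 OR G5 = HIGH OR LOW = HIGH
G9 = G8 XOR G7 = HIGH XOR HIGH = LOW
G10 = G5 NAND G9 = LOW NAND LOW = HIGH
G11 = x1 XOR x2 = HIGH XOR LOW = HIGH
G13 = G4 OR G1 = HIGH OR HIGH = HIGH
G14 = G13 OR G9 = HIGH OR LOW = HIGH
G16 = G11 AND G10 = HIGH AND HIGH = HIGH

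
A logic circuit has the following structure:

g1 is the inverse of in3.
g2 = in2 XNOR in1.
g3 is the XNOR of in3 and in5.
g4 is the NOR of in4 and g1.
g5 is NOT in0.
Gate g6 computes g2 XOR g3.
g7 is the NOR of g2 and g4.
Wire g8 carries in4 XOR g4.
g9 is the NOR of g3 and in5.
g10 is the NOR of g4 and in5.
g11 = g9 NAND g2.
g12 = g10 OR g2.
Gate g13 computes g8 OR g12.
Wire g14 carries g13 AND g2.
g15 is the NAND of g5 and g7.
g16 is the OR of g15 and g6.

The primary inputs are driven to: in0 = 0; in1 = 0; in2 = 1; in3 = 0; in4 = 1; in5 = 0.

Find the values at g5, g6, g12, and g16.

g5 = 1  g6 = 1  g12 = 1  g16 = 1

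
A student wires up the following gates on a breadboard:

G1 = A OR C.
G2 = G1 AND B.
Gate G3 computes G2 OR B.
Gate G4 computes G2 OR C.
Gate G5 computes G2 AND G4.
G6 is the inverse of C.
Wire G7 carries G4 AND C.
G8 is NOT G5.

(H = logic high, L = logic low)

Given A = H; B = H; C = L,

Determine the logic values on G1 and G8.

G1 = A OR C = H OR L = H
G2 = G1 AND B = H AND H = H
G4 = G2 OR C = H OR L = H
G5 = G2 AND G4 = H AND H = H
G8 = NOT G5 = NOT H = L

G1 = H, G8 = L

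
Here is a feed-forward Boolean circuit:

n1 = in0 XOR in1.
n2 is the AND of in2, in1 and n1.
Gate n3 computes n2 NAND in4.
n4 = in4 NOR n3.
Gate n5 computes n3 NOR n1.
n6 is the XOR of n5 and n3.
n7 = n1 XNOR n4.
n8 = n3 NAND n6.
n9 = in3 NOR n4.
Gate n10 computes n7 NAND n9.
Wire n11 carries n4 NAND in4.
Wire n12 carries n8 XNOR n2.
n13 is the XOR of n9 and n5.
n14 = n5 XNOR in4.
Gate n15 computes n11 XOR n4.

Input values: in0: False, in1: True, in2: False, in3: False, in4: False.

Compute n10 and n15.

n10 = True, n15 = True

n1 = in0 XOR in1 = False XOR True = True
n2 = in2 AND in1 AND n1 = False AND True AND True = False
n3 = n2 NAND in4 = False NAND False = True
n4 = in4 NOR n3 = False NOR True = False
n7 = n1 XNOR n4 = True XNOR False = False
n9 = in3 NOR n4 = False NOR False = True
n10 = n7 NAND n9 = False NAND True = True
n11 = n4 NAND in4 = False NAND False = True
n15 = n11 XOR n4 = True XOR False = True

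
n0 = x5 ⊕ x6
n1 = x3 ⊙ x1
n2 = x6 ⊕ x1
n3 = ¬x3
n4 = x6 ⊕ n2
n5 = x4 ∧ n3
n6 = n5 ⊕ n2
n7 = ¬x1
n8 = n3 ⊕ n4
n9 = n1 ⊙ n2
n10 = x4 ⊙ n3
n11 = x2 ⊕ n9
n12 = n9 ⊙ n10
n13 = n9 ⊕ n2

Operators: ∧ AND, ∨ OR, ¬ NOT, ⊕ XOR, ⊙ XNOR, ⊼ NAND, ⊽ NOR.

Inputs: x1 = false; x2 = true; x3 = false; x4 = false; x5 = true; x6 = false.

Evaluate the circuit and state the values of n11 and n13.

n1 = x3 XNOR x1 = false XNOR false = true
n2 = x6 XOR x1 = false XOR false = false
n9 = n1 XNOR n2 = true XNOR false = false
n11 = x2 XOR n9 = true XOR false = true
n13 = n9 XOR n2 = false XOR false = false

n11 = true  n13 = false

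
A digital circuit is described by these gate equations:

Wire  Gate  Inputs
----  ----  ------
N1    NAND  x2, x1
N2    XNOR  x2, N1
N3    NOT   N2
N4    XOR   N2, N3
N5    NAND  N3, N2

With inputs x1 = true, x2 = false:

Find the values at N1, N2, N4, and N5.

N1 = true, N2 = false, N4 = true, N5 = true

N1 = x2 NAND x1 = false NAND true = true
N2 = x2 XNOR N1 = false XNOR true = false
N3 = NOT N2 = NOT false = true
N4 = N2 XOR N3 = false XOR true = true
N5 = N3 NAND N2 = true NAND false = true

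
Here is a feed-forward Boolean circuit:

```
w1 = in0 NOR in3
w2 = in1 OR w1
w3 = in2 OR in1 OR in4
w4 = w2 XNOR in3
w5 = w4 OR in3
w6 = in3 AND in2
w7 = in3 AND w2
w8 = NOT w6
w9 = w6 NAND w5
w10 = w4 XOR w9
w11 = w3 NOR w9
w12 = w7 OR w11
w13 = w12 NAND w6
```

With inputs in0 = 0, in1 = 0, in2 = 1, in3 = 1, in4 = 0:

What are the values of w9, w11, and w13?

w1 = in0 NOR in3 = 0 NOR 1 = 0
w2 = in1 OR w1 = 0 OR 0 = 0
w3 = in2 OR in1 OR in4 = 1 OR 0 OR 0 = 1
w4 = w2 XNOR in3 = 0 XNOR 1 = 0
w5 = w4 OR in3 = 0 OR 1 = 1
w6 = in3 AND in2 = 1 AND 1 = 1
w7 = in3 AND w2 = 1 AND 0 = 0
w9 = w6 NAND w5 = 1 NAND 1 = 0
w11 = w3 NOR w9 = 1 NOR 0 = 0
w12 = w7 OR w11 = 0 OR 0 = 0
w13 = w12 NAND w6 = 0 NAND 1 = 1

w9 = 0  w11 = 0  w13 = 1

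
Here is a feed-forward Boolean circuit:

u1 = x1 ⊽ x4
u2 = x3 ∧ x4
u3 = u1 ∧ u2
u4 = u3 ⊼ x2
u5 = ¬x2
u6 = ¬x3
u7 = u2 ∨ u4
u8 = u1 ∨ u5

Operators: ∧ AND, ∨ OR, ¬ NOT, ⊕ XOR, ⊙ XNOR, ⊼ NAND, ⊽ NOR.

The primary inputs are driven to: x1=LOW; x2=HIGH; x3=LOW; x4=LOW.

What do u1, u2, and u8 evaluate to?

u1 = HIGH; u2 = LOW; u8 = HIGH

u1 = x1 NOR x4 = LOW NOR LOW = HIGH
u2 = x3 AND x4 = LOW AND LOW = LOW
u5 = NOT x2 = NOT HIGH = LOW
u8 = u1 OR u5 = HIGH OR LOW = HIGH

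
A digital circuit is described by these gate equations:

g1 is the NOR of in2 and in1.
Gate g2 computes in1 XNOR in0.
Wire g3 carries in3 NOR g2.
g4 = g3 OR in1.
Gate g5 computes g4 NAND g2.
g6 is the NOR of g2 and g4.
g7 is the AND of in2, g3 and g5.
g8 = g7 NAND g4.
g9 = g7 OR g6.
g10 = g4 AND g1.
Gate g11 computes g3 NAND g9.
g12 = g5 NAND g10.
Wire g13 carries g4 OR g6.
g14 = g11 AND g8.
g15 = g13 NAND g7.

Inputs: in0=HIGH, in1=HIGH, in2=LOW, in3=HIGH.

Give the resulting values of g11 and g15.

g2 = in1 XNOR in0 = HIGH XNOR HIGH = HIGH
g3 = in3 NOR g2 = HIGH NOR HIGH = LOW
g4 = g3 OR in1 = LOW OR HIGH = HIGH
g5 = g4 NAND g2 = HIGH NAND HIGH = LOW
g6 = g2 NOR g4 = HIGH NOR HIGH = LOW
g7 = in2 AND g3 AND g5 = LOW AND LOW AND LOW = LOW
g9 = g7 OR g6 = LOW OR LOW = LOW
g11 = g3 NAND g9 = LOW NAND LOW = HIGH
g13 = g4 OR g6 = HIGH OR LOW = HIGH
g15 = g13 NAND g7 = HIGH NAND LOW = HIGH

g11 = HIGH  g15 = HIGH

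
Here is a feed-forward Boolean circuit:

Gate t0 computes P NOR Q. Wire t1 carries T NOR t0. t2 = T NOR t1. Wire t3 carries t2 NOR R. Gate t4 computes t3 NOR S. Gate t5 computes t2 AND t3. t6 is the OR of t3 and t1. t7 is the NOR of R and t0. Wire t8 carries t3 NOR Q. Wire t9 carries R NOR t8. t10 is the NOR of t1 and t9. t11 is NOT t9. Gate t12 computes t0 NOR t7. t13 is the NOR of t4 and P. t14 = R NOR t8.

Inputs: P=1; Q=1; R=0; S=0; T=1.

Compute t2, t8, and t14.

t2 = 0  t8 = 0  t14 = 1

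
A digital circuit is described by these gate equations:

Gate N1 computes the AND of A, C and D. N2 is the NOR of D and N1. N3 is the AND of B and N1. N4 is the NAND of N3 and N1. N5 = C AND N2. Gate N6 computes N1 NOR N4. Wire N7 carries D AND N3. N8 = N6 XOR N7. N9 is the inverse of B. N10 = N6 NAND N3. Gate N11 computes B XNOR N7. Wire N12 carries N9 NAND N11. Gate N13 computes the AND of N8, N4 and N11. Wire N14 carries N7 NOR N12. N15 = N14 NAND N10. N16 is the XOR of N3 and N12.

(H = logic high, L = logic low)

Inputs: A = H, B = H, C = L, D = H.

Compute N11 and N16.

N1 = A AND C AND D = H AND L AND H = L
N3 = B AND N1 = H AND L = L
N7 = D AND N3 = H AND L = L
N9 = NOT B = NOT H = L
N11 = B XNOR N7 = H XNOR L = L
N12 = N9 NAND N11 = L NAND L = H
N16 = N3 XOR N12 = L XOR H = H

N11 = L; N16 = H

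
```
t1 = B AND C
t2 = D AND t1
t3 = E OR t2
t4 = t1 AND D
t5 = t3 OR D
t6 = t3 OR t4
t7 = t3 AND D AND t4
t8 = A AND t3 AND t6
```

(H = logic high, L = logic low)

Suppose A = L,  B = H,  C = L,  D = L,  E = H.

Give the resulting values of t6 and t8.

t6 = H; t8 = L

t1 = B AND C = H AND L = L
t2 = D AND t1 = L AND L = L
t3 = E OR t2 = H OR L = H
t4 = t1 AND D = L AND L = L
t6 = t3 OR t4 = H OR L = H
t8 = A AND t3 AND t6 = L AND H AND H = L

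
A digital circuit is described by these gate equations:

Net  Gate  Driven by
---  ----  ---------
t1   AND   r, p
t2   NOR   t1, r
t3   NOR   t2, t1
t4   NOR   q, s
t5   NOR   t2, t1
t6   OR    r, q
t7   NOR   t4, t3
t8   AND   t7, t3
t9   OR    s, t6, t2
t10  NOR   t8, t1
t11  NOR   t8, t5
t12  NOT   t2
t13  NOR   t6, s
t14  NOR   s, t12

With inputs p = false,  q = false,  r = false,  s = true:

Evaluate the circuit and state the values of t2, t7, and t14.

t2 = true  t7 = true  t14 = false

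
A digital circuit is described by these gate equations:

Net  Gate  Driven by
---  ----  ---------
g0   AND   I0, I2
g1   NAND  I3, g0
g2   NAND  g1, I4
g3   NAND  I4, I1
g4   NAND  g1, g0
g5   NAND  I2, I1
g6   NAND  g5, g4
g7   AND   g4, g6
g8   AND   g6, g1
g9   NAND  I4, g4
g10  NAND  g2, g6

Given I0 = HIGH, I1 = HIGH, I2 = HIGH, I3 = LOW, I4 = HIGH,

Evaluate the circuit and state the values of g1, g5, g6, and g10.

g1 = HIGH; g5 = LOW; g6 = HIGH; g10 = HIGH

g0 = I0 AND I2 = HIGH AND HIGH = HIGH
g1 = I3 NAND g0 = LOW NAND HIGH = HIGH
g2 = g1 NAND I4 = HIGH NAND HIGH = LOW
g4 = g1 NAND g0 = HIGH NAND HIGH = LOW
g5 = I2 NAND I1 = HIGH NAND HIGH = LOW
g6 = g5 NAND g4 = LOW NAND LOW = HIGH
g10 = g2 NAND g6 = LOW NAND HIGH = HIGH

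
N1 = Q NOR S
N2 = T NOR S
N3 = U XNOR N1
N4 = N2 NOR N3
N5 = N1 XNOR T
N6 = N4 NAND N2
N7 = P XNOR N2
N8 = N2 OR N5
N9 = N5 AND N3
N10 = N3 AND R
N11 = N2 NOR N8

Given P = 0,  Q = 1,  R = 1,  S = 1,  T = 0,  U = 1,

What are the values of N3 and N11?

N3 = 0  N11 = 0

N1 = Q NOR S = 1 NOR 1 = 0
N2 = T NOR S = 0 NOR 1 = 0
N3 = U XNOR N1 = 1 XNOR 0 = 0
N5 = N1 XNOR T = 0 XNOR 0 = 1
N8 = N2 OR N5 = 0 OR 1 = 1
N11 = N2 NOR N8 = 0 NOR 1 = 0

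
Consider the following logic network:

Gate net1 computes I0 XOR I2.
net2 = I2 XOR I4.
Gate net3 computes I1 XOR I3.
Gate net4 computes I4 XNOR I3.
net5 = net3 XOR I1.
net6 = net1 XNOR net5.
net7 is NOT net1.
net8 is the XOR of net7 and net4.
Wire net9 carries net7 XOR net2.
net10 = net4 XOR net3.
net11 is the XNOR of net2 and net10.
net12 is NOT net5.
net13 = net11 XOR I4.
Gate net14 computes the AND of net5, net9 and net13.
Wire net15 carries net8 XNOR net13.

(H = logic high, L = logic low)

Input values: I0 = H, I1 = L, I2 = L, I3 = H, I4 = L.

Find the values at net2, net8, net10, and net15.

net1 = I0 XOR I2 = H XOR L = H
net2 = I2 XOR I4 = L XOR L = L
net3 = I1 XOR I3 = L XOR H = H
net4 = I4 XNOR I3 = L XNOR H = L
net7 = NOT net1 = NOT H = L
net8 = net7 XOR net4 = L XOR L = L
net10 = net4 XOR net3 = L XOR H = H
net11 = net2 XNOR net10 = L XNOR H = L
net13 = net11 XOR I4 = L XOR L = L
net15 = net8 XNOR net13 = L XNOR L = H

net2 = L; net8 = L; net10 = H; net15 = H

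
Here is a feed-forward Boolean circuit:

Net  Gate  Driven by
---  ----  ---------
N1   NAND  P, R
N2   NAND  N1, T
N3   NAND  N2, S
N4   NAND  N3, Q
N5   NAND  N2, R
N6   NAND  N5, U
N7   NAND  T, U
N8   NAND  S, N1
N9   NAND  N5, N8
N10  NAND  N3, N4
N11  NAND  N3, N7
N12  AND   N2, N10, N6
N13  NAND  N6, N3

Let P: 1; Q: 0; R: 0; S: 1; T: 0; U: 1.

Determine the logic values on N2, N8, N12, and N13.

N2 = 1  N8 = 0  N12 = 0  N13 = 1

N1 = P NAND R = 1 NAND 0 = 1
N2 = N1 NAND T = 1 NAND 0 = 1
N3 = N2 NAND S = 1 NAND 1 = 0
N4 = N3 NAND Q = 0 NAND 0 = 1
N5 = N2 NAND R = 1 NAND 0 = 1
N6 = N5 NAND U = 1 NAND 1 = 0
N8 = S NAND N1 = 1 NAND 1 = 0
N10 = N3 NAND N4 = 0 NAND 1 = 1
N12 = N2 AND N10 AND N6 = 1 AND 1 AND 0 = 0
N13 = N6 NAND N3 = 0 NAND 0 = 1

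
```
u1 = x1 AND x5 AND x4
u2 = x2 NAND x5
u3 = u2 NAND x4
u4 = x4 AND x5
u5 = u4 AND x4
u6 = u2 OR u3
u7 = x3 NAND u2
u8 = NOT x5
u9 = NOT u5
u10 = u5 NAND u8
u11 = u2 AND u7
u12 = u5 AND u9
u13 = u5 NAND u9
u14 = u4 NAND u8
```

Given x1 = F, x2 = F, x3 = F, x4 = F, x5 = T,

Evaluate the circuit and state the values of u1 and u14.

u1 = F  u14 = T

u1 = x1 AND x5 AND x4 = F AND T AND F = F
u4 = x4 AND x5 = F AND T = F
u8 = NOT x5 = NOT T = F
u14 = u4 NAND u8 = F NAND F = T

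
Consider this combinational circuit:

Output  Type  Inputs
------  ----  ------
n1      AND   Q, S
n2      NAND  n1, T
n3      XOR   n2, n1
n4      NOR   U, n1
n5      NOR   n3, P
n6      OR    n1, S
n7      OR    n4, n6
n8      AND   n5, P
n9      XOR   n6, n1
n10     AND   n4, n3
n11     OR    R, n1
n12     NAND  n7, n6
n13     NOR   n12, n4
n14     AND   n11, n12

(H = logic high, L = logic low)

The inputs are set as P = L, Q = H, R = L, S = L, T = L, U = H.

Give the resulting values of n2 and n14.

n1 = Q AND S = H AND L = L
n2 = n1 NAND T = L NAND L = H
n4 = U NOR n1 = H NOR L = L
n6 = n1 OR S = L OR L = L
n7 = n4 OR n6 = L OR L = L
n11 = R OR n1 = L OR L = L
n12 = n7 NAND n6 = L NAND L = H
n14 = n11 AND n12 = L AND H = L

n2 = H  n14 = L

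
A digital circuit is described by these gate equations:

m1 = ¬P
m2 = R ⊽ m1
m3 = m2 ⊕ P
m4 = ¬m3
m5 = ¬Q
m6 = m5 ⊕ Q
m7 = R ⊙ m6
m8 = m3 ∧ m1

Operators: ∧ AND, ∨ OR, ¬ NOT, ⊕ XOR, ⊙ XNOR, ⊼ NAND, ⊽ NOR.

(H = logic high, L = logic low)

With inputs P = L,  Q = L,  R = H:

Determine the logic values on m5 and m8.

m1 = NOT P = NOT L = H
m2 = R NOR m1 = H NOR H = L
m3 = m2 XOR P = L XOR L = L
m5 = NOT Q = NOT L = H
m8 = m3 AND m1 = L AND H = L

m5 = H, m8 = L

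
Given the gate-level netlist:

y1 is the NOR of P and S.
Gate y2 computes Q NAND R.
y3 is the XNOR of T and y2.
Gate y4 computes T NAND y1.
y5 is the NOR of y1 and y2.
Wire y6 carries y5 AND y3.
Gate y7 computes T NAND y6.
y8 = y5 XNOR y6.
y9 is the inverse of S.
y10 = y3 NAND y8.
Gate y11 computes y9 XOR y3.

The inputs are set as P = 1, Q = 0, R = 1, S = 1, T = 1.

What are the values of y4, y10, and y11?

y1 = P NOR S = 1 NOR 1 = 0
y2 = Q NAND R = 0 NAND 1 = 1
y3 = T XNOR y2 = 1 XNOR 1 = 1
y4 = T NAND y1 = 1 NAND 0 = 1
y5 = y1 NOR y2 = 0 NOR 1 = 0
y6 = y5 AND y3 = 0 AND 1 = 0
y8 = y5 XNOR y6 = 0 XNOR 0 = 1
y9 = NOT S = NOT 1 = 0
y10 = y3 NAND y8 = 1 NAND 1 = 0
y11 = y9 XOR y3 = 0 XOR 1 = 1

y4 = 1; y10 = 0; y11 = 1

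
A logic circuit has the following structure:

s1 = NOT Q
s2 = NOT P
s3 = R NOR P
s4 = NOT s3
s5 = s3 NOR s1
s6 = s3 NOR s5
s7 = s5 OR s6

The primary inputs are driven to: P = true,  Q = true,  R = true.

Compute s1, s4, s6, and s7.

s1 = NOT Q = NOT true = false
s3 = R NOR P = true NOR true = false
s4 = NOT s3 = NOT false = true
s5 = s3 NOR s1 = false NOR false = true
s6 = s3 NOR s5 = false NOR true = false
s7 = s5 OR s6 = true OR false = true

s1 = false, s4 = true, s6 = false, s7 = true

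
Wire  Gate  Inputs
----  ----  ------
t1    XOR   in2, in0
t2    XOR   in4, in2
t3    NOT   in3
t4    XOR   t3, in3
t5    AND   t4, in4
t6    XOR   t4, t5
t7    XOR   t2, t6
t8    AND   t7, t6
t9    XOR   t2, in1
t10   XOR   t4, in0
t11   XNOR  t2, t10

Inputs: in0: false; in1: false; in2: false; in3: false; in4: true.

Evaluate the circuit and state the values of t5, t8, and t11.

t5 = true, t8 = false, t11 = true

t2 = in4 XOR in2 = true XOR false = true
t3 = NOT in3 = NOT false = true
t4 = t3 XOR in3 = true XOR false = true
t5 = t4 AND in4 = true AND true = true
t6 = t4 XOR t5 = true XOR true = false
t7 = t2 XOR t6 = true XOR false = true
t8 = t7 AND t6 = true AND false = false
t10 = t4 XOR in0 = true XOR false = true
t11 = t2 XNOR t10 = true XNOR true = true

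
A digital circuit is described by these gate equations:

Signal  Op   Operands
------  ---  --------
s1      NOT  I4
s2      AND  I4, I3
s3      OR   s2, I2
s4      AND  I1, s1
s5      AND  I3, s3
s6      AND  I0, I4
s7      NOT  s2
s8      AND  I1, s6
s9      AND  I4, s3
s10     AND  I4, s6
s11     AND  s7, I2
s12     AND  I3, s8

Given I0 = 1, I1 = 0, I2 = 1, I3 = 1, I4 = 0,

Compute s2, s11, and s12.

s2 = I4 AND I3 = 0 AND 1 = 0
s6 = I0 AND I4 = 1 AND 0 = 0
s7 = NOT s2 = NOT 0 = 1
s8 = I1 AND s6 = 0 AND 0 = 0
s11 = s7 AND I2 = 1 AND 1 = 1
s12 = I3 AND s8 = 1 AND 0 = 0

s2 = 0; s11 = 1; s12 = 0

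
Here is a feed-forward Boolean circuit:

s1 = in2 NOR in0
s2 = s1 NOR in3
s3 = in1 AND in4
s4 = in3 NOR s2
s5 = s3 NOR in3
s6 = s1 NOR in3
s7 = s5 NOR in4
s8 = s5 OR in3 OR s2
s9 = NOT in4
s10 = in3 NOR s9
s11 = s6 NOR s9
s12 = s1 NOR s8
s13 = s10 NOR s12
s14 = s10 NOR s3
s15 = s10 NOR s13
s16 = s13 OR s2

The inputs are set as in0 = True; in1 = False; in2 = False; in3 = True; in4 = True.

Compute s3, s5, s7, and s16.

s3 = False  s5 = False  s7 = False  s16 = True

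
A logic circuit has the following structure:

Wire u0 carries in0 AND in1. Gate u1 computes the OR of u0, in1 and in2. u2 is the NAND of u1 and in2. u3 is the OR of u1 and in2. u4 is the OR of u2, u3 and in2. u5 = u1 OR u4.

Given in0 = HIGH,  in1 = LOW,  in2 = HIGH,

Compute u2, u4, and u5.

u2 = LOW  u4 = HIGH  u5 = HIGH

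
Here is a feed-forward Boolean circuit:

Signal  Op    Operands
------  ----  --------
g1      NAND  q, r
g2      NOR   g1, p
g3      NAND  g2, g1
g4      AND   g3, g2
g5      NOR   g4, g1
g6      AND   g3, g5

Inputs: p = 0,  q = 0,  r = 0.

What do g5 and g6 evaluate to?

g5 = 0, g6 = 0

g1 = q NAND r = 0 NAND 0 = 1
g2 = g1 NOR p = 1 NOR 0 = 0
g3 = g2 NAND g1 = 0 NAND 1 = 1
g4 = g3 AND g2 = 1 AND 0 = 0
g5 = g4 NOR g1 = 0 NOR 1 = 0
g6 = g3 AND g5 = 1 AND 0 = 0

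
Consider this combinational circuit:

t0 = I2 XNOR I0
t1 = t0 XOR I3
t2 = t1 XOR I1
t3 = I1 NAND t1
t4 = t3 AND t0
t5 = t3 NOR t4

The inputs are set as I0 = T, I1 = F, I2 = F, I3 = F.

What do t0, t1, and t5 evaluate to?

t0 = F, t1 = F, t5 = F

t0 = I2 XNOR I0 = F XNOR T = F
t1 = t0 XOR I3 = F XOR F = F
t3 = I1 NAND t1 = F NAND F = T
t4 = t3 AND t0 = T AND F = F
t5 = t3 NOR t4 = T NOR F = F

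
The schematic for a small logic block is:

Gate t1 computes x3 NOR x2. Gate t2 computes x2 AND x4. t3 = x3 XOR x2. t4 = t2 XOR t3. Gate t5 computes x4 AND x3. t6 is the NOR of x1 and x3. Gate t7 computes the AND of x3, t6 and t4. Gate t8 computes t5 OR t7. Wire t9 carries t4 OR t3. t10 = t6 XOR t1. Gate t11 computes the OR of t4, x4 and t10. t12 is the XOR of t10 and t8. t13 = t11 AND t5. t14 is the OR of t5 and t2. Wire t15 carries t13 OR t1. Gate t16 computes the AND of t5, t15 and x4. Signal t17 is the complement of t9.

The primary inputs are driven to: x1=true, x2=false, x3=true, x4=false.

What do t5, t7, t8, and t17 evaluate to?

t2 = x2 AND x4 = false AND false = false
t3 = x3 XOR x2 = true XOR false = true
t4 = t2 XOR t3 = false XOR true = true
t5 = x4 AND x3 = false AND true = false
t6 = x1 NOR x3 = true NOR true = false
t7 = x3 AND t6 AND t4 = true AND false AND true = false
t8 = t5 OR t7 = false OR false = false
t9 = t4 OR t3 = true OR true = true
t17 = NOT t9 = NOT true = false

t5 = false  t7 = false  t8 = false  t17 = false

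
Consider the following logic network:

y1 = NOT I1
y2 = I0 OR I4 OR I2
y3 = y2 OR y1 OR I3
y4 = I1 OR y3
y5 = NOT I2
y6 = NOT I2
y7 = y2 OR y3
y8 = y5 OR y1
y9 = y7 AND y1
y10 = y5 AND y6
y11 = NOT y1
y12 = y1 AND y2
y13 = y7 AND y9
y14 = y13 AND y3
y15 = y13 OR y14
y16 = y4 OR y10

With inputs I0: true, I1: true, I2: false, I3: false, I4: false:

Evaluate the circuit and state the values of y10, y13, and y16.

y1 = NOT I1 = NOT true = false
y2 = I0 OR I4 OR I2 = true OR false OR false = true
y3 = y2 OR y1 OR I3 = true OR false OR false = true
y4 = I1 OR y3 = true OR true = true
y5 = NOT I2 = NOT false = true
y6 = NOT I2 = NOT false = true
y7 = y2 OR y3 = true OR true = true
y9 = y7 AND y1 = true AND false = false
y10 = y5 AND y6 = true AND true = true
y13 = y7 AND y9 = true AND false = false
y16 = y4 OR y10 = true OR true = true

y10 = true, y13 = false, y16 = true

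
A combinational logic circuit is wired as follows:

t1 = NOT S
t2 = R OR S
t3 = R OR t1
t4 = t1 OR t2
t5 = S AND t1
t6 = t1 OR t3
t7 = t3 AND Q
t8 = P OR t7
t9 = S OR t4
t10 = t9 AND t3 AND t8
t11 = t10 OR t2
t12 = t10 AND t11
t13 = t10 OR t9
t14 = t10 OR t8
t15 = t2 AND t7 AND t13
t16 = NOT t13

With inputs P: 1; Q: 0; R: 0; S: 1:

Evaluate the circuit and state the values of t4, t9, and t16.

t4 = 1; t9 = 1; t16 = 0

t1 = NOT S = NOT 1 = 0
t2 = R OR S = 0 OR 1 = 1
t3 = R OR t1 = 0 OR 0 = 0
t4 = t1 OR t2 = 0 OR 1 = 1
t7 = t3 AND Q = 0 AND 0 = 0
t8 = P OR t7 = 1 OR 0 = 1
t9 = S OR t4 = 1 OR 1 = 1
t10 = t9 AND t3 AND t8 = 1 AND 0 AND 1 = 0
t13 = t10 OR t9 = 0 OR 1 = 1
t16 = NOT t13 = NOT 1 = 0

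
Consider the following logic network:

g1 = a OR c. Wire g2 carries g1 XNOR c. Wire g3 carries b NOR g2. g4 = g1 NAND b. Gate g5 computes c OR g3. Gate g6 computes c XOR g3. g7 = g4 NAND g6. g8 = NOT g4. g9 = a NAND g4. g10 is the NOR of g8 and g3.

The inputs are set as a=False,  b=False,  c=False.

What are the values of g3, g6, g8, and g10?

g3 = False  g6 = False  g8 = False  g10 = True

g1 = a OR c = False OR False = False
g2 = g1 XNOR c = False XNOR False = True
g3 = b NOR g2 = False NOR True = False
g4 = g1 NAND b = False NAND False = True
g6 = c XOR g3 = False XOR False = False
g8 = NOT g4 = NOT True = False
g10 = g8 NOR g3 = False NOR False = True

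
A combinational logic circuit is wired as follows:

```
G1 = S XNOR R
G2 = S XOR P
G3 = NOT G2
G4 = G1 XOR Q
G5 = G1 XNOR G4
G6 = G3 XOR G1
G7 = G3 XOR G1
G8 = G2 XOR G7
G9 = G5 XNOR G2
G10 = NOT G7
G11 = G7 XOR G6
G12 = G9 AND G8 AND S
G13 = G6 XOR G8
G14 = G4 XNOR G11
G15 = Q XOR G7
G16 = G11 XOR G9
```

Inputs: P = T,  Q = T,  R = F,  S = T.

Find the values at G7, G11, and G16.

G7 = T, G11 = F, G16 = T

G1 = S XNOR R = T XNOR F = F
G2 = S XOR P = T XOR T = F
G3 = NOT G2 = NOT F = T
G4 = G1 XOR Q = F XOR T = T
G5 = G1 XNOR G4 = F XNOR T = F
G6 = G3 XOR G1 = T XOR F = T
G7 = G3 XOR G1 = T XOR F = T
G9 = G5 XNOR G2 = F XNOR F = T
G11 = G7 XOR G6 = T XOR T = F
G16 = G11 XOR G9 = F XOR T = T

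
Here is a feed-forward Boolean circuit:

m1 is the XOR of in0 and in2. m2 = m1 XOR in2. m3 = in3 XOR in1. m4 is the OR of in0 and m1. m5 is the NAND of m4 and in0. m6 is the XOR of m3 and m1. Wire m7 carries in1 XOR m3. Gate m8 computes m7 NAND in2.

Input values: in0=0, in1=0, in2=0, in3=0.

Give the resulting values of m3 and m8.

m3 = in3 XOR in1 = 0 XOR 0 = 0
m7 = in1 XOR m3 = 0 XOR 0 = 0
m8 = m7 NAND in2 = 0 NAND 0 = 1

m3 = 0; m8 = 1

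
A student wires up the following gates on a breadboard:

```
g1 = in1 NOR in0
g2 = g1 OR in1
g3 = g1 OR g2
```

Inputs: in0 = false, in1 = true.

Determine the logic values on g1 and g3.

g1 = false, g3 = true

g1 = in1 NOR in0 = true NOR false = false
g2 = g1 OR in1 = false OR true = true
g3 = g1 OR g2 = false OR true = true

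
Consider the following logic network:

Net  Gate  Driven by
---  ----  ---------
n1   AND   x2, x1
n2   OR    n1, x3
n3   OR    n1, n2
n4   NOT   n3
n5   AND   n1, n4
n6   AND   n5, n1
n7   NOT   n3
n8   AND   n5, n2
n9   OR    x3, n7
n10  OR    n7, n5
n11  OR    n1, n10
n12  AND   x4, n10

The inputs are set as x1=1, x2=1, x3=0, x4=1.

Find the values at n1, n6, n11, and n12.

n1 = x2 AND x1 = 1 AND 1 = 1
n2 = n1 OR x3 = 1 OR 0 = 1
n3 = n1 OR n2 = 1 OR 1 = 1
n4 = NOT n3 = NOT 1 = 0
n5 = n1 AND n4 = 1 AND 0 = 0
n6 = n5 AND n1 = 0 AND 1 = 0
n7 = NOT n3 = NOT 1 = 0
n10 = n7 OR n5 = 0 OR 0 = 0
n11 = n1 OR n10 = 1 OR 0 = 1
n12 = x4 AND n10 = 1 AND 0 = 0

n1 = 1, n6 = 0, n11 = 1, n12 = 0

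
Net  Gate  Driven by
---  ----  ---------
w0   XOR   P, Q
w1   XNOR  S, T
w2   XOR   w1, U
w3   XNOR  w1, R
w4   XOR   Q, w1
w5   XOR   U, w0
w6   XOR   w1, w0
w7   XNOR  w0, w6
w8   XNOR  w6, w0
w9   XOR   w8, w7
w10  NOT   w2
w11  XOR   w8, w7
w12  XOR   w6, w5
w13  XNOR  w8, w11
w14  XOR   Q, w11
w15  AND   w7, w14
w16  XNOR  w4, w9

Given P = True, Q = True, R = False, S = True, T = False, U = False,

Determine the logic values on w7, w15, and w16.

w0 = P XOR Q = True XOR True = False
w1 = S XNOR T = True XNOR False = False
w4 = Q XOR w1 = True XOR False = True
w6 = w1 XOR w0 = False XOR False = False
w7 = w0 XNOR w6 = False XNOR False = True
w8 = w6 XNOR w0 = False XNOR False = True
w9 = w8 XOR w7 = True XOR True = False
w11 = w8 XOR w7 = True XOR True = False
w14 = Q XOR w11 = True XOR False = True
w15 = w7 AND w14 = True AND True = True
w16 = w4 XNOR w9 = True XNOR False = False

w7 = True; w15 = True; w16 = False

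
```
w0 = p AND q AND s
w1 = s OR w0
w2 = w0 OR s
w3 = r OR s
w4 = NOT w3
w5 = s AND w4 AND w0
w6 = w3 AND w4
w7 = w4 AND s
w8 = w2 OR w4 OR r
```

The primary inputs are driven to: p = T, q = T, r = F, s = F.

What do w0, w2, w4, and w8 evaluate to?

w0 = F  w2 = F  w4 = T  w8 = T

w0 = p AND q AND s = T AND T AND F = F
w2 = w0 OR s = F OR F = F
w3 = r OR s = F OR F = F
w4 = NOT w3 = NOT F = T
w8 = w2 OR w4 OR r = F OR T OR F = T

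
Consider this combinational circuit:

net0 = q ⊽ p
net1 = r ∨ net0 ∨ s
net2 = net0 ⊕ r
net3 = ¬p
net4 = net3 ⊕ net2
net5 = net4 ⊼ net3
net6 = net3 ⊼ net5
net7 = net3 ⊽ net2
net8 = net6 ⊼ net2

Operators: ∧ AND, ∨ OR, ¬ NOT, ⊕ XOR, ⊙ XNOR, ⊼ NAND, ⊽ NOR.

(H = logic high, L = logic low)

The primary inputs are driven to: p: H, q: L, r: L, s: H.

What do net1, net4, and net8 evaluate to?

net1 = H; net4 = L; net8 = H

net0 = q NOR p = L NOR H = L
net1 = r OR net0 OR s = L OR L OR H = H
net2 = net0 XOR r = L XOR L = L
net3 = NOT p = NOT H = L
net4 = net3 XOR net2 = L XOR L = L
net5 = net4 NAND net3 = L NAND L = H
net6 = net3 NAND net5 = L NAND H = H
net8 = net6 NAND net2 = H NAND L = H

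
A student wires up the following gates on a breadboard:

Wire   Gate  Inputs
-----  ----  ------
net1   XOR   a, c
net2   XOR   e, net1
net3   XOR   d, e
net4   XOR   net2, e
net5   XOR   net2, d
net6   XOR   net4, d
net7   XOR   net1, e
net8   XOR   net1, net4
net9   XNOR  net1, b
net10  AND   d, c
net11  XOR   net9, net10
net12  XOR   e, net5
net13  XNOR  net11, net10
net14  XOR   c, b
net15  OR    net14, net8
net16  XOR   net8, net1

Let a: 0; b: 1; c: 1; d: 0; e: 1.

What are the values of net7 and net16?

net7 = 0, net16 = 1

net1 = a XOR c = 0 XOR 1 = 1
net2 = e XOR net1 = 1 XOR 1 = 0
net4 = net2 XOR e = 0 XOR 1 = 1
net7 = net1 XOR e = 1 XOR 1 = 0
net8 = net1 XOR net4 = 1 XOR 1 = 0
net16 = net8 XOR net1 = 0 XOR 1 = 1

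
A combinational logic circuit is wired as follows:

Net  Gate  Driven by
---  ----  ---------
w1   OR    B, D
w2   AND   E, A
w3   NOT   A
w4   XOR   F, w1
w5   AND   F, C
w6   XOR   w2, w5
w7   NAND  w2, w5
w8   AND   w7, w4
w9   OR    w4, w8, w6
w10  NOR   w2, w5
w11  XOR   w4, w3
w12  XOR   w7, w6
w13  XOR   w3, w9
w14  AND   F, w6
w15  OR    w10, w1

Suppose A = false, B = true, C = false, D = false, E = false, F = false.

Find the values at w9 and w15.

w1 = B OR D = true OR false = true
w2 = E AND A = false AND false = false
w4 = F XOR w1 = false XOR true = true
w5 = F AND C = false AND false = false
w6 = w2 XOR w5 = false XOR false = false
w7 = w2 NAND w5 = false NAND false = true
w8 = w7 AND w4 = true AND true = true
w9 = w4 OR w8 OR w6 = true OR true OR false = true
w10 = w2 NOR w5 = false NOR false = true
w15 = w10 OR w1 = true OR true = true

w9 = true  w15 = true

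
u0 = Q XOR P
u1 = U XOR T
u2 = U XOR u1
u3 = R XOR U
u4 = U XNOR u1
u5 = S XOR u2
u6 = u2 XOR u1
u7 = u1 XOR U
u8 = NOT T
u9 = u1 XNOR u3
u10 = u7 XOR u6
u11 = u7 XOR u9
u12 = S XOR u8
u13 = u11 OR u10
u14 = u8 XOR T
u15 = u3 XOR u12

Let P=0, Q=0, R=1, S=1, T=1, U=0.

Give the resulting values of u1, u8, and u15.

u1 = 1, u8 = 0, u15 = 0

u1 = U XOR T = 0 XOR 1 = 1
u3 = R XOR U = 1 XOR 0 = 1
u8 = NOT T = NOT 1 = 0
u12 = S XOR u8 = 1 XOR 0 = 1
u15 = u3 XOR u12 = 1 XOR 1 = 0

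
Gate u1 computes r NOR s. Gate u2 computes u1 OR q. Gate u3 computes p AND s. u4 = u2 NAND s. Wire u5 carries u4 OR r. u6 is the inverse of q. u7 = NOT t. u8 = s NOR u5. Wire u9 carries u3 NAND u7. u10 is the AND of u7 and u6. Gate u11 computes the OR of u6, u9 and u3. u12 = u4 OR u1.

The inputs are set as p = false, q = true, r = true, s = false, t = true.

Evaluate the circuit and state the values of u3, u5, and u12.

u1 = r NOR s = true NOR false = false
u2 = u1 OR q = false OR true = true
u3 = p AND s = false AND false = false
u4 = u2 NAND s = true NAND false = true
u5 = u4 OR r = true OR true = true
u12 = u4 OR u1 = true OR false = true

u3 = false  u5 = true  u12 = true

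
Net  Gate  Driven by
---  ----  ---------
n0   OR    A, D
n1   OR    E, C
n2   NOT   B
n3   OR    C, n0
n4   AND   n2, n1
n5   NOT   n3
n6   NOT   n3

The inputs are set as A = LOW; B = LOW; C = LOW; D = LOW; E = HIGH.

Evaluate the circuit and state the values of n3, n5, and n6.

n0 = A OR D = LOW OR LOW = LOW
n3 = C OR n0 = LOW OR LOW = LOW
n5 = NOT n3 = NOT LOW = HIGH
n6 = NOT n3 = NOT LOW = HIGH

n3 = LOW  n5 = HIGH  n6 = HIGH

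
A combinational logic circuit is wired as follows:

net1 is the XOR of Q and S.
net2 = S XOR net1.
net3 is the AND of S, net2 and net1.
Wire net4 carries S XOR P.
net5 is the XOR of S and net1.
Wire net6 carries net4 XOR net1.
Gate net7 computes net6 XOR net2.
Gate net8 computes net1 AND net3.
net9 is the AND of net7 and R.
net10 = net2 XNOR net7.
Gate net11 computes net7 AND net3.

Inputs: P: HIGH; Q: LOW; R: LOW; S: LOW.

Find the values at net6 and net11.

net6 = HIGH, net11 = LOW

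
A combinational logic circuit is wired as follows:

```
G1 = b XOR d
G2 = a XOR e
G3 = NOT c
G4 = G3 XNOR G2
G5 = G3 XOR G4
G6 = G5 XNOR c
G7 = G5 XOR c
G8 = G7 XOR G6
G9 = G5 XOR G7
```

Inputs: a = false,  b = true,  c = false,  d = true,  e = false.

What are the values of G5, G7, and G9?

G5 = true, G7 = true, G9 = false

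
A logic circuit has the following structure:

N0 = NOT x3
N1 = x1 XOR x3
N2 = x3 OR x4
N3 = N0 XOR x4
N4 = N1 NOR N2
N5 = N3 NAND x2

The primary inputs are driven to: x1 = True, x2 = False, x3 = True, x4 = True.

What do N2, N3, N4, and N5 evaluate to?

N2 = True  N3 = True  N4 = False  N5 = True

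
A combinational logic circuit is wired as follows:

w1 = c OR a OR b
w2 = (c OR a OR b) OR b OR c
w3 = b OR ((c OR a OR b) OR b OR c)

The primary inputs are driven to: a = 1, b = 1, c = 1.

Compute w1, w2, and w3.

w1 = 1, w2 = 1, w3 = 1

w1 = 1 OR 1 OR 1 = 1
w2 = (1 OR 1 OR 1) OR 1 OR 1 = 1
w3 = 1 OR ((1 OR 1 OR 1) OR 1 OR 1) = 1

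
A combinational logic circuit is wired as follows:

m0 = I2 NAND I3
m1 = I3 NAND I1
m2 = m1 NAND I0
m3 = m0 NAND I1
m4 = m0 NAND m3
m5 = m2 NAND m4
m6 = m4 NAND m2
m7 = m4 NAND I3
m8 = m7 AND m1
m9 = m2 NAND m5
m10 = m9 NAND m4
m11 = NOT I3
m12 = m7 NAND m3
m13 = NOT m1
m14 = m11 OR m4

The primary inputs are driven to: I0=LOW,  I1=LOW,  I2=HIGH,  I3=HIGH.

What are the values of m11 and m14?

m11 = LOW, m14 = HIGH

m0 = I2 NAND I3 = HIGH NAND HIGH = LOW
m3 = m0 NAND I1 = LOW NAND LOW = HIGH
m4 = m0 NAND m3 = LOW NAND HIGH = HIGH
m11 = NOT I3 = NOT HIGH = LOW
m14 = m11 OR m4 = LOW OR HIGH = HIGH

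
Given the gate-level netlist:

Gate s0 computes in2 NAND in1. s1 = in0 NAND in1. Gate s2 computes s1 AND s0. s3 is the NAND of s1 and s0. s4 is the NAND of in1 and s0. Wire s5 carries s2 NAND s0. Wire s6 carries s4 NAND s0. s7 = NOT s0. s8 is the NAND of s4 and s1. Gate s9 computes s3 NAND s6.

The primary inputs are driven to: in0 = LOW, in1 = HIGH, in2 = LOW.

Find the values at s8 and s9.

s8 = HIGH, s9 = HIGH

s0 = in2 NAND in1 = LOW NAND HIGH = HIGH
s1 = in0 NAND in1 = LOW NAND HIGH = HIGH
s3 = s1 NAND s0 = HIGH NAND HIGH = LOW
s4 = in1 NAND s0 = HIGH NAND HIGH = LOW
s6 = s4 NAND s0 = LOW NAND HIGH = HIGH
s8 = s4 NAND s1 = LOW NAND HIGH = HIGH
s9 = s3 NAND s6 = LOW NAND HIGH = HIGH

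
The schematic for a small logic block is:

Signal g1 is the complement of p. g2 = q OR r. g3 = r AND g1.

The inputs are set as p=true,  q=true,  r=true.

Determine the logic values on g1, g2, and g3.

g1 = NOT p = NOT true = false
g2 = q OR r = true OR true = true
g3 = r AND g1 = true AND false = false

g1 = false, g2 = true, g3 = false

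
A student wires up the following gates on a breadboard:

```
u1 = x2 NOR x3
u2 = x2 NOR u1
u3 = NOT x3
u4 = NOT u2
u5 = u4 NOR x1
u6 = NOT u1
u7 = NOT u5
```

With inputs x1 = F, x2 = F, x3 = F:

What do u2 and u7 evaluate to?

u1 = x2 NOR x3 = F NOR F = T
u2 = x2 NOR u1 = F NOR T = F
u4 = NOT u2 = NOT F = T
u5 = u4 NOR x1 = T NOR F = F
u7 = NOT u5 = NOT F = T

u2 = F; u7 = T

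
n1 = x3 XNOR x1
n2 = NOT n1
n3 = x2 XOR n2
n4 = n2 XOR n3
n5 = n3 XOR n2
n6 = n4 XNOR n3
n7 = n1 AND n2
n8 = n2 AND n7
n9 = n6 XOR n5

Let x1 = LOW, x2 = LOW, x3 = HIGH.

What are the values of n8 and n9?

n8 = LOW; n9 = LOW

n1 = x3 XNOR x1 = HIGH XNOR LOW = LOW
n2 = NOT n1 = NOT LOW = HIGH
n3 = x2 XOR n2 = LOW XOR HIGH = HIGH
n4 = n2 XOR n3 = HIGH XOR HIGH = LOW
n5 = n3 XOR n2 = HIGH XOR HIGH = LOW
n6 = n4 XNOR n3 = LOW XNOR HIGH = LOW
n7 = n1 AND n2 = LOW AND HIGH = LOW
n8 = n2 AND n7 = HIGH AND LOW = LOW
n9 = n6 XOR n5 = LOW XOR LOW = LOW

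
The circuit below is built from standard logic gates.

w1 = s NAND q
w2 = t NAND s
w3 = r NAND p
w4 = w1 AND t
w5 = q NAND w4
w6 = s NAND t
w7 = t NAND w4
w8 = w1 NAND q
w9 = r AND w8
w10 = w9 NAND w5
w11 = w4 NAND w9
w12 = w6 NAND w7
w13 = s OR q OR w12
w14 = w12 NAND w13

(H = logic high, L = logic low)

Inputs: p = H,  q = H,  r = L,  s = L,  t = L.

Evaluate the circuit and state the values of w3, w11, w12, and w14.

w3 = H; w11 = H; w12 = L; w14 = H

w1 = s NAND q = L NAND H = H
w3 = r NAND p = L NAND H = H
w4 = w1 AND t = H AND L = L
w6 = s NAND t = L NAND L = H
w7 = t NAND w4 = L NAND L = H
w8 = w1 NAND q = H NAND H = L
w9 = r AND w8 = L AND L = L
w11 = w4 NAND w9 = L NAND L = H
w12 = w6 NAND w7 = H NAND H = L
w13 = s OR q OR w12 = L OR H OR L = H
w14 = w12 NAND w13 = L NAND H = H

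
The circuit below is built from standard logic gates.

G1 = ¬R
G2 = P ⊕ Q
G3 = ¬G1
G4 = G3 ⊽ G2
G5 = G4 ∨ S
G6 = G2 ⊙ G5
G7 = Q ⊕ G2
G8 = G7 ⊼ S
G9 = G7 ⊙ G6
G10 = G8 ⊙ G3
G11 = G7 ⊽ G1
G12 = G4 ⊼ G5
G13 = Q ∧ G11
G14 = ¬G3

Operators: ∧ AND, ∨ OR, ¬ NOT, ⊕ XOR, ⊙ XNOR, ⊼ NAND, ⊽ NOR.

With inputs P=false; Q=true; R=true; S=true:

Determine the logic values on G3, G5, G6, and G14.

G1 = NOT R = NOT true = false
G2 = P XOR Q = false XOR true = true
G3 = NOT G1 = NOT false = true
G4 = G3 NOR G2 = true NOR true = false
G5 = G4 OR S = false OR true = true
G6 = G2 XNOR G5 = true XNOR true = true
G14 = NOT G3 = NOT true = false

G3 = true, G5 = true, G6 = true, G14 = false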